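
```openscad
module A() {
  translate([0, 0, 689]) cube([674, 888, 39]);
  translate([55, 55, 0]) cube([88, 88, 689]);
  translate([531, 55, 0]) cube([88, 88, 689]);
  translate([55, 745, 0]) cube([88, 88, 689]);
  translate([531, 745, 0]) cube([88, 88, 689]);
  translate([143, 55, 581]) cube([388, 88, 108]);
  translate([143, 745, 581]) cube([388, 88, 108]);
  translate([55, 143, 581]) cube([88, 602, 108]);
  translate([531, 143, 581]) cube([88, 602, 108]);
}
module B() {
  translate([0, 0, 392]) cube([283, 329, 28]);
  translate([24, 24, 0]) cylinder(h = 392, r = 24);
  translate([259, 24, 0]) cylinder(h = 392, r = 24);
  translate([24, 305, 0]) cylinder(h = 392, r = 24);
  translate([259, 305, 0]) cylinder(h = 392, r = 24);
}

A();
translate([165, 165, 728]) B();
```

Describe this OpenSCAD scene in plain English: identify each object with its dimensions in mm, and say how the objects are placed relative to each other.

A is a rectangular dining table. The top is 674×888×39 mm with its upper surface at z = 728 mm. It stands on four 88×88 mm square legs, each inset 55 mm from the nearest pair of top edges, running from the floor to the underside of the top. Four apron rails, 88 mm thick and 108 mm tall, run between adjacent legs with their top edges flush with the underside of the top and their outer faces flush with the legs' outer faces.

B is a four-legged stool. The seat is a 283×329×28 mm slab whose top surface is at z = 420 mm; four round legs, each 48 mm in diameter, run from the floor (z = 0) to the underside of the seat, each leg's axis is inset half a diameter from the nearest pair of seat edges (so the leg's bounding box is flush with the corner).

The stool is on top of the table.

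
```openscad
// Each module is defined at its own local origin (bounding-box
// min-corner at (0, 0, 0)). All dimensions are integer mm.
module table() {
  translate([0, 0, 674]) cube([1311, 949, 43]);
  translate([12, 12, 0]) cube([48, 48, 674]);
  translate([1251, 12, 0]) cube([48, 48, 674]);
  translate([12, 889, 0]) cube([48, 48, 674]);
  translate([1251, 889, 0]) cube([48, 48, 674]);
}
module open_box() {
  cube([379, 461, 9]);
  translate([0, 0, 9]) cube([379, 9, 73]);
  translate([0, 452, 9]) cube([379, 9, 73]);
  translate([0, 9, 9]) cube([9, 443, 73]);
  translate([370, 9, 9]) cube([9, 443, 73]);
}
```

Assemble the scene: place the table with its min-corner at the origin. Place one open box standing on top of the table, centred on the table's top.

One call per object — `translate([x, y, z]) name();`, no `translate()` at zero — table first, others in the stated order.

table();
translate([466, 244, 717]) open_box();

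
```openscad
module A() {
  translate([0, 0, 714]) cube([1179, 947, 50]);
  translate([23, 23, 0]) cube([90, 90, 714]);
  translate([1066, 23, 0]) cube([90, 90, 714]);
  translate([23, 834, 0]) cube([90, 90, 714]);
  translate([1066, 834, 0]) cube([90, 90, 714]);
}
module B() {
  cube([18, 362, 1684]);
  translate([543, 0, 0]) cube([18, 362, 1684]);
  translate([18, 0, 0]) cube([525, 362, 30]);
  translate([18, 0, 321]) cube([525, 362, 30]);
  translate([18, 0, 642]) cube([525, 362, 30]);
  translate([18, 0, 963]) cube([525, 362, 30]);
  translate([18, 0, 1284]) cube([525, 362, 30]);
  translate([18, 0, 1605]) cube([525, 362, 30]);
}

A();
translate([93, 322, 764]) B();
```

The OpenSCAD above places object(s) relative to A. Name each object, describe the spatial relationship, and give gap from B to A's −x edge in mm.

The bookshelf's min-x is at 93; the table's min-x is 0; gap = 93 mm.

A is a table. B is a bookshelf. The bookshelf is on top of the table. The gap from the bookshelf to the table's −x edge is 93 mm.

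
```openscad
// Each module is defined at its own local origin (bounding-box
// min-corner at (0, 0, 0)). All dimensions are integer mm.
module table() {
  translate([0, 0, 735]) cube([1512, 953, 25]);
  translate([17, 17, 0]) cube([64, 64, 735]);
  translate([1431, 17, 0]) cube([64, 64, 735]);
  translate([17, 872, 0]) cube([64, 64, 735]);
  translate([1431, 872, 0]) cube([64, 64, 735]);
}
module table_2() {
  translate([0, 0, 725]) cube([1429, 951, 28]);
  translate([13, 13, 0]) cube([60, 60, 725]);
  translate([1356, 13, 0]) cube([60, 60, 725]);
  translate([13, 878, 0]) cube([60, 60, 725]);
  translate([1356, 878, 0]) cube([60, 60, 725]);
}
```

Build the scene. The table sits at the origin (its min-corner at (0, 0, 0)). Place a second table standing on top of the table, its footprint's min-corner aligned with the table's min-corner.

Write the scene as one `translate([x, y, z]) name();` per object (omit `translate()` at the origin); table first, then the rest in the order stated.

table();
translate([0, 0, 760]) table_2();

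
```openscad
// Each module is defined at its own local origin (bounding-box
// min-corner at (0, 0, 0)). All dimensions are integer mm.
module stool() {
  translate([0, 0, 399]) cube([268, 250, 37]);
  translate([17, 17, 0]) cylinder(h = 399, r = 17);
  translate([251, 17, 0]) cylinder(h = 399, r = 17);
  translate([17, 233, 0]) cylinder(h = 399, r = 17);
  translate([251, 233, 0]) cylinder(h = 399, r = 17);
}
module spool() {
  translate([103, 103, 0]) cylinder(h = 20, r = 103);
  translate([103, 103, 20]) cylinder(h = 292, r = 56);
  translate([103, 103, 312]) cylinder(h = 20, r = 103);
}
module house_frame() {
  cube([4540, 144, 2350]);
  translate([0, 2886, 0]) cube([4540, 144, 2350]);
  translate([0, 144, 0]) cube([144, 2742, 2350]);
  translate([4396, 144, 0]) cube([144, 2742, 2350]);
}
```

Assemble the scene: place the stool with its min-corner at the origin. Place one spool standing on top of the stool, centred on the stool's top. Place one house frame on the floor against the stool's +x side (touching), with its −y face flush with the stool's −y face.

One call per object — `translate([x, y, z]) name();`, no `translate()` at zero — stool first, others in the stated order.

stool();
translate([31, 22, 436]) spool();
translate([268, 0, 0]) house_frame();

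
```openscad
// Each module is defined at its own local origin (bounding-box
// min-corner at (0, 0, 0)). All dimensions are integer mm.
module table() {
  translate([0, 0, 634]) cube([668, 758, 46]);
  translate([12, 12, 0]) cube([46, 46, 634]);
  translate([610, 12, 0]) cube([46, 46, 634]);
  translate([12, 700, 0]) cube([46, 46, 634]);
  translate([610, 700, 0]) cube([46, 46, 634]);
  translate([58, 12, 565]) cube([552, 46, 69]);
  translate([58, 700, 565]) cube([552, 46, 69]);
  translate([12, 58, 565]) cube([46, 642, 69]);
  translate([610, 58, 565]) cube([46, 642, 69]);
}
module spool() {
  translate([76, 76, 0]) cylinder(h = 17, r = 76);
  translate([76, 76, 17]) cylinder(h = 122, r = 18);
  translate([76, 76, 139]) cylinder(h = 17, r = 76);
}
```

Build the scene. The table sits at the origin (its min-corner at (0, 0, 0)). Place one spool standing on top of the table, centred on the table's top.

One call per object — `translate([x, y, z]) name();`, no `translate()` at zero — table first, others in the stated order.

table();
translate([258, 303, 680]) spool();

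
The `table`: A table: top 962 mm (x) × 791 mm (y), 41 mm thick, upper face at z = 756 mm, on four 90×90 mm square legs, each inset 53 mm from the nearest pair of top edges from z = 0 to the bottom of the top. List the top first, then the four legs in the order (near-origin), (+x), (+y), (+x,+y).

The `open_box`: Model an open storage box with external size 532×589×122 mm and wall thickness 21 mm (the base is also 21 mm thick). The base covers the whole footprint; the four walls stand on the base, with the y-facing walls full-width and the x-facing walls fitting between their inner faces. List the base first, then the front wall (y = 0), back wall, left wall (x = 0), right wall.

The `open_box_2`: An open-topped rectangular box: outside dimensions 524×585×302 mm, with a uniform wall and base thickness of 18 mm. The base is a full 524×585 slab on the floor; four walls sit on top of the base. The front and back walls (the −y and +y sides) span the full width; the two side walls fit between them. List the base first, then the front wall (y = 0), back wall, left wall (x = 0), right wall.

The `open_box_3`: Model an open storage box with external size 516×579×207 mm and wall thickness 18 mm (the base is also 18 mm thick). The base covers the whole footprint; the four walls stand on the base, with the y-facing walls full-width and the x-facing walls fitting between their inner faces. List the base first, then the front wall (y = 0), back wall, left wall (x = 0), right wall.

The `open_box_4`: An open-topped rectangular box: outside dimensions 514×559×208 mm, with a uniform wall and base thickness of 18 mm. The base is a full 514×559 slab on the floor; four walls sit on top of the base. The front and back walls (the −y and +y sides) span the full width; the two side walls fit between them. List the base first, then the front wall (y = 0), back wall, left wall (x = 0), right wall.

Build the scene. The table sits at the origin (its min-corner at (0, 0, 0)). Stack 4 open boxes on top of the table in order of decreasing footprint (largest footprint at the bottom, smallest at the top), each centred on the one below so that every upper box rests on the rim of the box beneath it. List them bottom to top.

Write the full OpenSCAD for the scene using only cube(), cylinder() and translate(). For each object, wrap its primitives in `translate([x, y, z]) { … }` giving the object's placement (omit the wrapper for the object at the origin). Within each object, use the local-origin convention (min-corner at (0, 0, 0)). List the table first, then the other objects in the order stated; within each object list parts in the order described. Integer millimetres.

translate([0, 0, 715]) cube([962, 791, 41]);
translate([53, 53, 0]) cube([90, 90, 715]);
translate([819, 53, 0]) cube([90, 90, 715]);
translate([53, 648, 0]) cube([90, 90, 715]);
translate([819, 648, 0]) cube([90, 90, 715]);
translate([215, 101, 756]) {
  cube([532, 589, 21]);
  translate([0, 0, 21]) cube([532, 21, 101]);
  translate([0, 568, 21]) cube([532, 21, 101]);
  translate([0, 21, 21]) cube([21, 547, 101]);
  translate([511, 21, 21]) cube([21, 547, 101]);
}
translate([219, 103, 878]) {
  cube([524, 585, 18]);
  translate([0, 0, 18]) cube([524, 18, 284]);
  translate([0, 567, 18]) cube([524, 18, 284]);
  translate([0, 18, 18]) cube([18, 549, 284]);
  translate([506, 18, 18]) cube([18, 549, 284]);
}
translate([223, 106, 1180]) {
  cube([516, 579, 18]);
  translate([0, 0, 18]) cube([516, 18, 189]);
  translate([0, 561, 18]) cube([516, 18, 189]);
  translate([0, 18, 18]) cube([18, 543, 189]);
  translate([498, 18, 18]) cube([18, 543, 189]);
}
translate([224, 116, 1387]) {
  cube([514, 559, 18]);
  translate([0, 0, 18]) cube([514, 18, 190]);
  translate([0, 541, 18]) cube([514, 18, 190]);
  translate([0, 18, 18]) cube([18, 523, 190]);
  translate([496, 18, 18]) cube([18, 523, 190]);
}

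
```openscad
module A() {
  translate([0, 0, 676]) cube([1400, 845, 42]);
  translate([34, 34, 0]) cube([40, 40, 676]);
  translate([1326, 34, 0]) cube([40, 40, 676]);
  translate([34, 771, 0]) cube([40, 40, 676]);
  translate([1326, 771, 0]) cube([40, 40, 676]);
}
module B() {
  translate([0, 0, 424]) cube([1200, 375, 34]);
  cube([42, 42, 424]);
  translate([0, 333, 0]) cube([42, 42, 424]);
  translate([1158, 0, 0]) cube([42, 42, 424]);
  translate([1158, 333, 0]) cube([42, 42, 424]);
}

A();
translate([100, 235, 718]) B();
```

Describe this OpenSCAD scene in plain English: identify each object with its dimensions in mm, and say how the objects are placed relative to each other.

A is a table: top 1400 mm (x) × 845 mm (y), 42 mm thick, upper face at z = 718 mm, on four 40×40 mm square legs, each inset 34 mm from the nearest pair of top edges, running from z = 0 to the bottom of the top.

B is a long wooden bench with a 1200 mm (x) × 375 mm (y) seat, 34 mm thick, its top surface 458 mm above the floor. Four 42 mm square legs at the seat corners, flush with the edges, run from z = 0 to the seat underside.

The bench is on top of the table, centred.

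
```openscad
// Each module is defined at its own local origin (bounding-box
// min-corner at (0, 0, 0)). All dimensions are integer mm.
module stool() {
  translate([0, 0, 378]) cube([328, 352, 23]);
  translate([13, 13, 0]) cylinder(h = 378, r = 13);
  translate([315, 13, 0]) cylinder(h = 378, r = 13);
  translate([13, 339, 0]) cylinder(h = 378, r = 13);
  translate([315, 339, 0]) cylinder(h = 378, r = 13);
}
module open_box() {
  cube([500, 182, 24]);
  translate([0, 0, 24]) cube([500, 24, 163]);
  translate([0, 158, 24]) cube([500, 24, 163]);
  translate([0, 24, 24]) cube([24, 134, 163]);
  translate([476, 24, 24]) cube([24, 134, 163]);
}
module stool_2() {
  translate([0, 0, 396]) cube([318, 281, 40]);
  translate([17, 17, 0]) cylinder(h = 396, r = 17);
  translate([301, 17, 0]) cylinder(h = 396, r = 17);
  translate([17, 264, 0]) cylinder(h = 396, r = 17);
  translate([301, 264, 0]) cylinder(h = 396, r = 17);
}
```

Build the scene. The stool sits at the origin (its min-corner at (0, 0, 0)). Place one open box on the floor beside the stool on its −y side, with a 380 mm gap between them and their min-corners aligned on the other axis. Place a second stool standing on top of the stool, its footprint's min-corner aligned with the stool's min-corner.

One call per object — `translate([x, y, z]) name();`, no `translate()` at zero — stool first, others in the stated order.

stool();
translate([0, -562, 0]) open_box();
translate([0, 0, 401]) stool_2();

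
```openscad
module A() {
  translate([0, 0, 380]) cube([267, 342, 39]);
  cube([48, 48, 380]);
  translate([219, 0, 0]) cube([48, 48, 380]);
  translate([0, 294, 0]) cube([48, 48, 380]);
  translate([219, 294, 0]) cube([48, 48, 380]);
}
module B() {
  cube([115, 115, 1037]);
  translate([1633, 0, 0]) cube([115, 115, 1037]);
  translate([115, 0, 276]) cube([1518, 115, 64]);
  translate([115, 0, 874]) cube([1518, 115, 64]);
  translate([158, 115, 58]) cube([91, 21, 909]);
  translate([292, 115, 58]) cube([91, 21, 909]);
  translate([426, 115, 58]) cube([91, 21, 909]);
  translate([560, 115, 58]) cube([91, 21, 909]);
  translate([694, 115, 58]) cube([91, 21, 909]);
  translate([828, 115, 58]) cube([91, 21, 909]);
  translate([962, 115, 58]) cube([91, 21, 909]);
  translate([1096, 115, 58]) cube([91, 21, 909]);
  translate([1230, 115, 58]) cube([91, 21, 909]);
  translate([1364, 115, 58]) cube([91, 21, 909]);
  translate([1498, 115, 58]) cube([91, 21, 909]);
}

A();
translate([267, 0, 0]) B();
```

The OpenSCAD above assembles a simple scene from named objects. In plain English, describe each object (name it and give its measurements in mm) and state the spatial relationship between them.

A is a four-legged stool. The seat is a 267×342×39 mm slab whose top surface is at z = 419 mm; four square legs, each 48×48 mm in cross-section, run from the floor (z = 0) to the underside of the seat, each flush with a corner of the seat.

B is a fence section. Two 115×115 mm posts, 1037 mm tall, stand on the floor with a clear span of 1518 mm between their inner faces. Two horizontal rails of 115×64 mm section span the gap between the posts with their undersides at z = 276 mm and z = 874 mm, flush with the posts' −y face. 11 pickets, each 91 mm wide, 21 mm thick and 909 mm tall, are fixed to the +y face of the rails with their bottoms at z = 58 mm, evenly spaced across the span with equal gaps (rounded down to the nearest mm) at the −x end and between each pair — any rounding remainder accumulates at the +x end.

The fence section is against the stool's +x side, with their −y faces flush.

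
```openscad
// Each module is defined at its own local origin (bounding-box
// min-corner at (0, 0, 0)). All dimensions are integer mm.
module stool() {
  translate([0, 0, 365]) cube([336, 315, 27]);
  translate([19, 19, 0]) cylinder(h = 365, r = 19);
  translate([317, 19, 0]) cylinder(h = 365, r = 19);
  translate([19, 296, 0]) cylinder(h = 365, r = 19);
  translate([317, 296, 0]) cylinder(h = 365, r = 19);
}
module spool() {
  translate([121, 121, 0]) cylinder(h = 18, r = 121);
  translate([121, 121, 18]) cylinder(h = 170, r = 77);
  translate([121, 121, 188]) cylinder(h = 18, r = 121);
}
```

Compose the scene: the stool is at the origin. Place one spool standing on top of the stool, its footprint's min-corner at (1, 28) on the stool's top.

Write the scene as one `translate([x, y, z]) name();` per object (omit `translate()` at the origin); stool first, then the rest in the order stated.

stool();
translate([1, 28, 392]) spool();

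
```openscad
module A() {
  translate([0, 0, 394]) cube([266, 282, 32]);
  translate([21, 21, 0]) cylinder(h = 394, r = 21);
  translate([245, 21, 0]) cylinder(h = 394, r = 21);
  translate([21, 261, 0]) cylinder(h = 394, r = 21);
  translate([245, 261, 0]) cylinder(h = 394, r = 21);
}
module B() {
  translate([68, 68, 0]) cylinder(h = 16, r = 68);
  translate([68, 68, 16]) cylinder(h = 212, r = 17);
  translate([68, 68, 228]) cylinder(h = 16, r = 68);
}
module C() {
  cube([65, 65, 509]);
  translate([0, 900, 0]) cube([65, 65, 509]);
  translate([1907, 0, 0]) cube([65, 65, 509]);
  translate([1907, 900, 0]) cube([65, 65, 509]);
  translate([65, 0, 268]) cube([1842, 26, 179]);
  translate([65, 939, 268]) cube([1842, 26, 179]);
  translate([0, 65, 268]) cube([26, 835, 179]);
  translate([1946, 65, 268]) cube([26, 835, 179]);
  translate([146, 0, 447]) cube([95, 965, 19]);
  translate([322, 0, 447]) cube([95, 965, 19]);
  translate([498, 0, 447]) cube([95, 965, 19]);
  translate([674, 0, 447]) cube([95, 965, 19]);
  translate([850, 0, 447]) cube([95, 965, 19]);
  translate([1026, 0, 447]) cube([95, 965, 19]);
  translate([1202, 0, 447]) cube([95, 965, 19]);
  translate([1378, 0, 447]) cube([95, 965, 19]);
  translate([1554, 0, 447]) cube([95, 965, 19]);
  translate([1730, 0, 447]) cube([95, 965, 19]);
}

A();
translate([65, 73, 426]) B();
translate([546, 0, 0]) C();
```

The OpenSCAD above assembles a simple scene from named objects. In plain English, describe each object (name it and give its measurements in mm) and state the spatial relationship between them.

A is a four-legged stool. The seat is a 266×282×32 mm slab whose top surface is at z = 426 mm; four round legs, each 42 mm in diameter, run from the floor (z = 0) to the underside of the seat, each leg's axis is inset half a diameter from the nearest pair of seat edges (so the leg's bounding box is flush with the corner).

B is a spool: two coaxial disc flanges of radius 68 mm and thickness 16 mm, joined by a core cylinder of radius 17 mm and height 212 mm. The lower flange rests on z = 0 and the three cylinders share a vertical axis.

C is a bed frame 1972 mm long (x) by 965 mm wide (y). Four 65×65 mm corner posts, 509 mm tall, at the corners of the footprint. Four rails of 26 mm thickness and 179 mm height run between adjacent posts with their undersides at z = 268 mm, their outer faces flush with the outside of the frame (the two x-running rails run between the posts' inner faces; the two y-running rails run between the posts' inner faces). 10 slats, each 95 mm wide (x) and 19 mm thick, lie across the top of the two x-running rails, running the full 965 mm width of the frame in y; the slats are evenly spaced along x between the inner faces of the end posts with equal gaps (rounded down to the nearest mm) at the −x end and between each pair — any rounding remainder accumulates at the +x end.

The spool is on top of the stool, centred. The bed frame is on the floor beside the stool on its +x side.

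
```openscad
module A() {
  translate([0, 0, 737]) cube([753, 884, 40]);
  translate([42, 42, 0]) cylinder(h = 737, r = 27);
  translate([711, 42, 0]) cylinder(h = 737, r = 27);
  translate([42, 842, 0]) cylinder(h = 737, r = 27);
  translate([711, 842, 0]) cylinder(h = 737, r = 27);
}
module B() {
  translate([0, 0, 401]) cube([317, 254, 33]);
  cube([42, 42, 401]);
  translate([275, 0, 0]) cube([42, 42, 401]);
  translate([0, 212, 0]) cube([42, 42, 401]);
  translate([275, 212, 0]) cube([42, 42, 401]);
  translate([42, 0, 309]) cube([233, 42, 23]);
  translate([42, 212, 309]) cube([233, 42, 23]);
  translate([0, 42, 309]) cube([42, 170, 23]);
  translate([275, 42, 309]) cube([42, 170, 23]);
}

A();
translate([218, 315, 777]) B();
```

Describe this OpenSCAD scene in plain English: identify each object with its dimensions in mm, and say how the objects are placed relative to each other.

A is a table with a 753×884 mm rectangular top, 40 mm thick, top surface at z = 777 mm, supported by four round legs of 54 mm diameter, each leg's bounding box inset 15 mm from the nearest pair of top edges, running from the floor.

B is a simple wooden stool: a rectangular seat 317 mm (x) by 254 mm (y), 33 mm thick, top face at z = 434 mm, on four square legs, each 42×42 mm in cross-section. The legs rest on z = 0, each flush with a corner of the seat. Four stretchers, 42 mm wide and 23 mm tall, connect adjacent legs with their undersides at z = 309 mm, each running between the inner faces of the legs it joins and aligned with the legs' outer faces on the other axis.

The stool is on top of the table, centred.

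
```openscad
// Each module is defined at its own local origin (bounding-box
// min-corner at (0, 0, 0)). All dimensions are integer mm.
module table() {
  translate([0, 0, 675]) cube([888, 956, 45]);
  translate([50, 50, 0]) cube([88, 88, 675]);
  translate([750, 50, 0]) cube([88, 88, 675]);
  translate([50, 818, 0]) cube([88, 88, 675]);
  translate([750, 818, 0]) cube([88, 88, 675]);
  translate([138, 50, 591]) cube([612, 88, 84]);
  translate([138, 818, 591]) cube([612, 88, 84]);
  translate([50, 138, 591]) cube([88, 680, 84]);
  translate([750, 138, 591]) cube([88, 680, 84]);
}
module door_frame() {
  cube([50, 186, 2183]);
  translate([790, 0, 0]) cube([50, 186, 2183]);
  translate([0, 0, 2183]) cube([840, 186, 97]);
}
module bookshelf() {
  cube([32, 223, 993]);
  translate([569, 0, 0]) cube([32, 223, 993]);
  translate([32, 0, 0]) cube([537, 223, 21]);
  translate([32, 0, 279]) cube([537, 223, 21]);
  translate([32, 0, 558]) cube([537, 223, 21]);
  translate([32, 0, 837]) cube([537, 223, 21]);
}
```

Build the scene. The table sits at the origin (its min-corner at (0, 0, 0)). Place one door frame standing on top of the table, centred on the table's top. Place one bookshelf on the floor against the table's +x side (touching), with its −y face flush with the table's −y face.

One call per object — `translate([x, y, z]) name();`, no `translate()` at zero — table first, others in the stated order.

table();
translate([24, 385, 720]) door_frame();
translate([888, 0, 0]) bookshelf();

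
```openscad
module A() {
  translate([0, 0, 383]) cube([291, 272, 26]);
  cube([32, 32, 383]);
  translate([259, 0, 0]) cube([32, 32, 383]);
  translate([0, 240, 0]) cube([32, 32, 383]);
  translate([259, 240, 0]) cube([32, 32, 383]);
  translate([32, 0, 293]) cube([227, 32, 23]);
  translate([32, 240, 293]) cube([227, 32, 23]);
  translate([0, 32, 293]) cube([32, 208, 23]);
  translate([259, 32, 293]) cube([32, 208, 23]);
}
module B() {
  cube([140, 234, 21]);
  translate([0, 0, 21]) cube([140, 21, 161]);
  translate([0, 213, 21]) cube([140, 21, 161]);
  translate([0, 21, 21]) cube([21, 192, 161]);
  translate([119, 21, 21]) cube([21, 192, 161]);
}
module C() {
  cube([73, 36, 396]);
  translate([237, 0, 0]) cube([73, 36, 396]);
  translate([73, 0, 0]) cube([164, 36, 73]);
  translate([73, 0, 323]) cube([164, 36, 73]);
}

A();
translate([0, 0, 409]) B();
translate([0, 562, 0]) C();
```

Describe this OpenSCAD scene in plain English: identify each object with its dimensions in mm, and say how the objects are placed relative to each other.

A is a simple wooden stool: a rectangular seat 291 mm (x) by 272 mm (y), 26 mm thick, top face at z = 409 mm, on four square legs, each 32×32 mm in cross-section. The legs rest on z = 0, each flush with a corner of the seat. Four stretchers, 32 mm wide and 23 mm tall, connect adjacent legs with their undersides at z = 293 mm, each running between the inner faces of the legs it joins and aligned with the legs' outer faces on the other axis.

B is an open-topped rectangular box: outside dimensions 140×234×182 mm, with a uniform wall and base thickness of 21 mm. The base is a full 140×234 slab on the floor; four walls sit on top of the base. The front and back walls (the −y and +y sides) span the full width; the two side walls fit between them.

C is a picture frame with a 164×250 mm rectangular opening (x by z) and a uniform 73 mm border on every side. Frame depth is 36 mm along y. It is built from two vertical stiles running the full outside height and two horizontal rails spanning the gap between the stiles.

The open box is on top of the stool. The picture frame is on the floor beside the stool on its +y side.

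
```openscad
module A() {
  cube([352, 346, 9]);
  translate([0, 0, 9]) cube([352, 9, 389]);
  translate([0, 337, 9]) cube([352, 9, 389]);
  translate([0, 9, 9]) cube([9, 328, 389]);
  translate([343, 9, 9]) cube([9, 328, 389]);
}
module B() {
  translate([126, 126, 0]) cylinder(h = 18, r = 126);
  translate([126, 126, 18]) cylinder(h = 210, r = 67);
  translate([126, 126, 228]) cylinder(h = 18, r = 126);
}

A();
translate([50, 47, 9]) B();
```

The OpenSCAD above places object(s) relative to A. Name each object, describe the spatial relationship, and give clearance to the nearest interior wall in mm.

A is an open box. B is a spool. The spool sits inside the open box, centred. The clearance to the nearest interior wall is 38 mm.

Clearances: x = 41, y = 38; minimum 38 mm.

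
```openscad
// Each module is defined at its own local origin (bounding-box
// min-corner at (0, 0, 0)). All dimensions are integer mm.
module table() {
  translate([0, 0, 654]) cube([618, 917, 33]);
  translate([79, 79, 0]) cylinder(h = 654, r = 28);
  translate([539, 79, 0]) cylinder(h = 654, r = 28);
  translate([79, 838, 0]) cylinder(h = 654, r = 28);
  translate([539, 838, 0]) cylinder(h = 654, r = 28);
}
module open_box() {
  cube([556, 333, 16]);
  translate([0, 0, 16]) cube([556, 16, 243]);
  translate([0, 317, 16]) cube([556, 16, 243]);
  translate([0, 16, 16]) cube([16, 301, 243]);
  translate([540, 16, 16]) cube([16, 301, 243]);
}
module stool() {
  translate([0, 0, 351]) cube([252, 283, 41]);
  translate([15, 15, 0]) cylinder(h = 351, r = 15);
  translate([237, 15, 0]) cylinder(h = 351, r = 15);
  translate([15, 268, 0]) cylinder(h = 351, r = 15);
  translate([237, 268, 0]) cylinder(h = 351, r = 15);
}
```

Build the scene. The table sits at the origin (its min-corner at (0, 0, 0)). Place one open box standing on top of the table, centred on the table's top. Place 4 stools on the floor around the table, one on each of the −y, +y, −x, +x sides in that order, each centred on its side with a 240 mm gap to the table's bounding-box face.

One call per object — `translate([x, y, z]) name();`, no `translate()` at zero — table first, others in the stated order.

table();
translate([31, 292, 687]) open_box();
translate([183, -523, 0]) stool();
translate([183, 1157, 0]) stool();
translate([-492, 317, 0]) stool();
translate([858, 317, 0]) stool();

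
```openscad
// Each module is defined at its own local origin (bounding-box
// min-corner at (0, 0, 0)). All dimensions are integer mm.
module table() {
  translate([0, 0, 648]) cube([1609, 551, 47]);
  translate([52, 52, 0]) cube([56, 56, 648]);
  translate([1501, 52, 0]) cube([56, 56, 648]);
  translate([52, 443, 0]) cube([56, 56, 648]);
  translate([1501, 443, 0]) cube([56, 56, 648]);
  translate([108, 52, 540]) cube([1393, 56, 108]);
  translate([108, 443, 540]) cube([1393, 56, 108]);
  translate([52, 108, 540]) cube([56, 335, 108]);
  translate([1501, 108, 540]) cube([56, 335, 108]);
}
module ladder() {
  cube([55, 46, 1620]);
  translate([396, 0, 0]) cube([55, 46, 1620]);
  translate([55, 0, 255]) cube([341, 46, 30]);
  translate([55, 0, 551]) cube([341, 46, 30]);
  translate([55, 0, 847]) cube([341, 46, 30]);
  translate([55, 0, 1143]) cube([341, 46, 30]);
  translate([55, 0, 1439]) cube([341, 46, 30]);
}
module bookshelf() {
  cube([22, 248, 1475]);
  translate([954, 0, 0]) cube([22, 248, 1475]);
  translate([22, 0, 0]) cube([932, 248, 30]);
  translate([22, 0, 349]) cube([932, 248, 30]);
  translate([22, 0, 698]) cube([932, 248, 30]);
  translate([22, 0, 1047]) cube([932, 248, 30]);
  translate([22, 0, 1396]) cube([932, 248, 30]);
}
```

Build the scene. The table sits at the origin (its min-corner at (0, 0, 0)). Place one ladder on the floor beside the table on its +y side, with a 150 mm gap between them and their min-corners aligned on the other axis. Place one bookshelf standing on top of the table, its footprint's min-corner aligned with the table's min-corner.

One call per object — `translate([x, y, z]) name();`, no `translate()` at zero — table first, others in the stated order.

table();
translate([0, 701, 0]) ladder();
translate([0, 0, 695]) bookshelf();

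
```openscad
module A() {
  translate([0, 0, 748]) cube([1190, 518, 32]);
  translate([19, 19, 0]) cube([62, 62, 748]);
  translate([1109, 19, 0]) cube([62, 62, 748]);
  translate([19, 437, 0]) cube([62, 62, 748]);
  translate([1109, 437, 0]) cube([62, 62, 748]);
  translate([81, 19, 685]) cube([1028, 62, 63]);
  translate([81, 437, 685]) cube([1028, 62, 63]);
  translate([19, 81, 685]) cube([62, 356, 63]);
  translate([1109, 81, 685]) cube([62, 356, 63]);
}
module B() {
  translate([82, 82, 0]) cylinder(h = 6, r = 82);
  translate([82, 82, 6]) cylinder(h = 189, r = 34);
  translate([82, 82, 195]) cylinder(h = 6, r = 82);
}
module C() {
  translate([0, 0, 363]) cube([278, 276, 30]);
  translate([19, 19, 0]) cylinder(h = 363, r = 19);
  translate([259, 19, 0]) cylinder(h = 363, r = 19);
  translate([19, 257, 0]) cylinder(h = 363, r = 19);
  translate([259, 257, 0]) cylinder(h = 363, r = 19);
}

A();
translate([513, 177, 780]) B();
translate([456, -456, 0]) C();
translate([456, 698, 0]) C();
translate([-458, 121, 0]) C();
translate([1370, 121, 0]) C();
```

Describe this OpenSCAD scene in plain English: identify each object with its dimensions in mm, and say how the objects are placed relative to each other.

A is a table: top 1190 mm (x) × 518 mm (y), 32 mm thick, upper face at z = 780 mm, on four 62×62 mm square legs, each inset 19 mm from the nearest pair of top edges, running from z = 0 to the bottom of the top. Four apron rails, 62 mm thick and 63 mm tall, run between adjacent legs with their top edges flush with the underside of the top and their outer faces flush with the legs' outer faces.

B is a spool: two coaxial disc flanges of radius 82 mm and thickness 6 mm, joined by a core cylinder of radius 34 mm and height 189 mm. The lower flange rests on z = 0 and the three cylinders share a vertical axis.

C is a four-legged stool. The seat is a 278×276×30 mm slab whose top surface is at z = 393 mm; four round legs, each 38 mm in diameter, run from the floor (z = 0) to the underside of the seat, each leg's axis is inset half a diameter from the nearest pair of seat edges (so the leg's bounding box is flush with the corner).

The spool is on top of the table, centred. Four stools sit around the table at the −y, +y, −x, +x sides.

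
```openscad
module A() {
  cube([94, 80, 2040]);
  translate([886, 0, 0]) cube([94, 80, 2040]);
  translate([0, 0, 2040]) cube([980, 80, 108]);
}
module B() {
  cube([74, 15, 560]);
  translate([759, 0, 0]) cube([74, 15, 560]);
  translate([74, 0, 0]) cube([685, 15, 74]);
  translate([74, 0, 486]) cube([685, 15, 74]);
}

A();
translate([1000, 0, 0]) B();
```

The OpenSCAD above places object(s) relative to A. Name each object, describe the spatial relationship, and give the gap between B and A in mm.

A is a door frame. B is a picture frame. The picture frame is on the floor beside the door frame on its +x side. The gap between the picture frame and the door frame is 20 mm.

The picture frame's nearest face is 20 mm from the door frame's +x face.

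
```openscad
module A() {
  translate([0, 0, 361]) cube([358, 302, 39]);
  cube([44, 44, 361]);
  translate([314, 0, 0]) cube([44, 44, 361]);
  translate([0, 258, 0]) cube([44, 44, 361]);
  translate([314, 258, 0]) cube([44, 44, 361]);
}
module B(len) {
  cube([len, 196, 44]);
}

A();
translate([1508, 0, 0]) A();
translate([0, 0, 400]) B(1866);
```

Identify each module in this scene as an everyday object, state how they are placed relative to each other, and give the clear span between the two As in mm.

Second stool starts at x = 1508; first ends at x = 358; clear span = 1508 − 358 = 1150 mm.

A is a stool. B is a beam. A beam spans the tops of two stools. The clear span between the two stools is 1150 mm.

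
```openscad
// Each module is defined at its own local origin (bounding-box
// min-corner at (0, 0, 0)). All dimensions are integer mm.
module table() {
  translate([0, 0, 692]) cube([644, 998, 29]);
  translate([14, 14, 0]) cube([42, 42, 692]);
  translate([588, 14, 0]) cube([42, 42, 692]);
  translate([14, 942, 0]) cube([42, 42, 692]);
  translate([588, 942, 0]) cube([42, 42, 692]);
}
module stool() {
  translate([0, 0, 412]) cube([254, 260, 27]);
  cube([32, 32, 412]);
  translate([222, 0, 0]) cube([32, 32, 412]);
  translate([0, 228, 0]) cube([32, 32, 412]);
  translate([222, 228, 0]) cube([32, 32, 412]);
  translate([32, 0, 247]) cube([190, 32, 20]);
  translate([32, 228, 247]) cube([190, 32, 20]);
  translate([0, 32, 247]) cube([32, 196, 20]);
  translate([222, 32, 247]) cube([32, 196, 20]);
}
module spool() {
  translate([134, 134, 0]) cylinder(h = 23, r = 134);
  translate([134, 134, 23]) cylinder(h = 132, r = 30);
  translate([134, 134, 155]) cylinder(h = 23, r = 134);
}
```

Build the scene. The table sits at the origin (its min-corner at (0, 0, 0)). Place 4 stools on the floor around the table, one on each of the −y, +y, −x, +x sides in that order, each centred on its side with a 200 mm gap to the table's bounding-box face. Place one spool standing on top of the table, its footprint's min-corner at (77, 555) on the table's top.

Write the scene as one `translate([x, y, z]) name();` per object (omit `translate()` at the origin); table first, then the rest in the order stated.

table();
translate([195, -460, 0]) stool();
translate([195, 1198, 0]) stool();
translate([-454, 369, 0]) stool();
translate([844, 369, 0]) stool();
translate([77, 555, 721]) spool();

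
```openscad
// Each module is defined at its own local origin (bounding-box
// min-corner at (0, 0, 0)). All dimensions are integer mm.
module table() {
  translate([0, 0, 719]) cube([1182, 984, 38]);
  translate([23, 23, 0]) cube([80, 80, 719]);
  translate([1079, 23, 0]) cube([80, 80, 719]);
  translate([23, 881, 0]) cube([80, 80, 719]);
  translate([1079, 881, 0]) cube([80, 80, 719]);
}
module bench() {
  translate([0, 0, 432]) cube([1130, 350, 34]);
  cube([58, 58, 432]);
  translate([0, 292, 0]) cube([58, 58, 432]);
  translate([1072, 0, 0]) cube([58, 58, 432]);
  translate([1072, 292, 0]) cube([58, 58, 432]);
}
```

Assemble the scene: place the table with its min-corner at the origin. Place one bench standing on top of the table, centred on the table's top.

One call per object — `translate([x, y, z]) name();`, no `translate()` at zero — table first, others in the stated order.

table();
translate([26, 317, 757]) bench();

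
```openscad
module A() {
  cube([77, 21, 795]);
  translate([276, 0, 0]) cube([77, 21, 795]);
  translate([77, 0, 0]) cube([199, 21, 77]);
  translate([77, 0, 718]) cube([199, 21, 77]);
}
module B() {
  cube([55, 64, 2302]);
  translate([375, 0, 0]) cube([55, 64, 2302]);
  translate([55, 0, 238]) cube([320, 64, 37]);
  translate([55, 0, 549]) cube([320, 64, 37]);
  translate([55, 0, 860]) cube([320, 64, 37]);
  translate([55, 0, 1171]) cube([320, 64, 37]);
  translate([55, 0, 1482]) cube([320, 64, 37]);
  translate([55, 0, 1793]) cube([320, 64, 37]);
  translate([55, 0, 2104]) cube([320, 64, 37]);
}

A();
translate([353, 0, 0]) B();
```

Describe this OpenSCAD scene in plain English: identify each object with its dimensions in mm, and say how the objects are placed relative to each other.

A is a picture frame with a 199×641 mm rectangular opening (x by z) and a uniform 77 mm border on every side. Frame depth is 21 mm along y. It is built from two vertical stiles running the full outside height and two horizontal rails spanning the gap between the stiles.

B is a straight ladder. Two 55×64 mm vertical rails, 2302 mm tall, stand 430 mm apart (outside-to-outside) with their front faces coplanar on the −y side. 7 rungs, each 64 mm deep and 37 mm tall, span between the inner faces of the rails, front faces flush with the rails. The lowest rung's underside is at z = 238 mm and rungs are spaced 311 mm apart (underside to underside).

The ladder is against the picture frame's +x side, with their −y faces flush.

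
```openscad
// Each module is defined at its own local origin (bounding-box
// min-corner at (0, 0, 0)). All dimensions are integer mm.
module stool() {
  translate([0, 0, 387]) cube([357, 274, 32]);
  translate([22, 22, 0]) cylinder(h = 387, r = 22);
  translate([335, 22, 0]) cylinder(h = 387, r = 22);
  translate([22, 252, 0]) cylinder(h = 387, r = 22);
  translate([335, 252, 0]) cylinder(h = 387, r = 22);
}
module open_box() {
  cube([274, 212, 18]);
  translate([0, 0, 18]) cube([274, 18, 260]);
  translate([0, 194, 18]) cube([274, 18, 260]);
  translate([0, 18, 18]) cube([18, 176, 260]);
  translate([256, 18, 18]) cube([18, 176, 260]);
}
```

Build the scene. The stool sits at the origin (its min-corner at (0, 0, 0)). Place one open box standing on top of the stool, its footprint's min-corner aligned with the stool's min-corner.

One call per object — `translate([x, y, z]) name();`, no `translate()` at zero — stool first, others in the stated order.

stool();
translate([0, 0, 419]) open_box();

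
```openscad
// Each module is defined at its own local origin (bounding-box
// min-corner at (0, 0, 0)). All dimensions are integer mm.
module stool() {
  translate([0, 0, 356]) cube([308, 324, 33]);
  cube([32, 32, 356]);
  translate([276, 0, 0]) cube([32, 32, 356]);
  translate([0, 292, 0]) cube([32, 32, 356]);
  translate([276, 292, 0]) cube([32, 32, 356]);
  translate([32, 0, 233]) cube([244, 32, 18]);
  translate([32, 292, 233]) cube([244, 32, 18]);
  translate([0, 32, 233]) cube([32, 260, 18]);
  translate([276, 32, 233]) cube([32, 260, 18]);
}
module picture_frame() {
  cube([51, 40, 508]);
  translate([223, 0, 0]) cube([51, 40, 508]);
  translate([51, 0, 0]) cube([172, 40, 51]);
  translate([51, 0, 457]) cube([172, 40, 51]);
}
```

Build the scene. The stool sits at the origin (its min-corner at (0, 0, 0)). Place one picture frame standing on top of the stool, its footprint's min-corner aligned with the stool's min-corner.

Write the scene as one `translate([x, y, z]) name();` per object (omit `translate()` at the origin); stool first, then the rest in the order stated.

stool();
translate([0, 0, 389]) picture_frame();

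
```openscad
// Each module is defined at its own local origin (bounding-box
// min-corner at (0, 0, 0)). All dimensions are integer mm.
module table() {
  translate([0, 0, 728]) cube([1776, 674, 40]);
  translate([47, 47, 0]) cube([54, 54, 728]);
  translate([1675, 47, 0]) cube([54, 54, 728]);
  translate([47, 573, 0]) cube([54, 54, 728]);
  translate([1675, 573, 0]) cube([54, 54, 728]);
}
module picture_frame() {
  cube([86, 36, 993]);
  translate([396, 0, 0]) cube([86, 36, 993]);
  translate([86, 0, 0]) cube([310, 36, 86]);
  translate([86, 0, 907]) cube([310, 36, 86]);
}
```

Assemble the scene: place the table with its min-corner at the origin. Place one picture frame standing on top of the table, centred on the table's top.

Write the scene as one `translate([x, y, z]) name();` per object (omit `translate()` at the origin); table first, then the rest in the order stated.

table();
translate([647, 319, 768]) picture_frame();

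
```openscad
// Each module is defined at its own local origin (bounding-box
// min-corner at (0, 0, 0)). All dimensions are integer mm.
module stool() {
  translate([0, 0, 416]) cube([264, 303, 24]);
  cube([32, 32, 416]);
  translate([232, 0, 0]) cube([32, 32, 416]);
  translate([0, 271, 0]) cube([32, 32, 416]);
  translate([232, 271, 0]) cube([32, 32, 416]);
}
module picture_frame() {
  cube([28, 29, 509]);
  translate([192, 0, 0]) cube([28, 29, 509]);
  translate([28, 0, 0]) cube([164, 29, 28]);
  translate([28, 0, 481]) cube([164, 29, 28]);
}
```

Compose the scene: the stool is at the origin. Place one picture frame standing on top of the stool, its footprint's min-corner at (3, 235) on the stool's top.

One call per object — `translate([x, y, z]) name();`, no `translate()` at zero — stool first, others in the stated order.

stool();
translate([3, 235, 440]) picture_frame();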